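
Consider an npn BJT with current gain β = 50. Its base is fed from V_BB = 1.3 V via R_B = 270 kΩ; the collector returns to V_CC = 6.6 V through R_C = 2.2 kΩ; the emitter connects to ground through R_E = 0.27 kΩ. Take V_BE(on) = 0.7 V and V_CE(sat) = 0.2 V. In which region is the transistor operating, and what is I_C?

Assume active. Base-emitter loop: I_B = (V_BB − V_BE)/(R_B + (β+1)R_E) = (1.3 − 0.7)/(270 + 51×0.27) = 0.00211 mA.
I_C = β·I_B = 50×0.00211 = 0.106 mA.
V_CE = V_CC − I_C·R_C − I_E·R_E = 6.6 − 0.106×2.2 − 0.108×0.27 = 6.34 V > V_CE(sat), so the active-region assumption holds.

active; I_C ≈ 0.11 mA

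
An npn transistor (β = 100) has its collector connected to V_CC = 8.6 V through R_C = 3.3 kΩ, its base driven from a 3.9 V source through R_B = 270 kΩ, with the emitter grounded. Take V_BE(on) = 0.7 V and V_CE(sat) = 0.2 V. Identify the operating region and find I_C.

Assume active. Base-emitter loop: I_B = (V_BB − V_BE)/R_B = (3.9 − 0.7)/270 = 0.0119 mA.
I_C = β·I_B = 100×0.0119 = 1.19 mA.
V_CE = V_CC − I_C·R_C = 8.6 − 1.19×3.3 = 4.69 V > V_CE(sat), so the active-region assumption holds.

active; I_C ≈ 1.2 mA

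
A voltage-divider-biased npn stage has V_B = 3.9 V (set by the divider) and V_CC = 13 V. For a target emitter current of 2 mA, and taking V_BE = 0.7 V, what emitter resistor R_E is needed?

V_E = V_B − V_BE = 3.9 − 0.7 = 3.2 V.
R_E = V_E / I_E = 3.2 / 2 = 1.6 kΩ.

R_E ≈ 1.6 kΩ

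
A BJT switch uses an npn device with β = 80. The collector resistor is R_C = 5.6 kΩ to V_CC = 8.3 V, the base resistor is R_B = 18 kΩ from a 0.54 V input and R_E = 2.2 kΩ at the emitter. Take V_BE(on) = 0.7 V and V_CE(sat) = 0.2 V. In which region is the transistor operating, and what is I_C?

cutoff; I_C ≈ 0

V_BB = 0.54 V ≤ V_BE(on) = 0.7 V, so the base-emitter junction is not forward biased.
The transistor is in cutoff: I_B = I_C = 0.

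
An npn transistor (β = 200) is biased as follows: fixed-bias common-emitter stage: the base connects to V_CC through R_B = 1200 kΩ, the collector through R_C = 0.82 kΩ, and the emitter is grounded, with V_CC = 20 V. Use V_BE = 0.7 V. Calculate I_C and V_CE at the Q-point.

Base loop: V_CC = I_B·R_B + V_BE, so I_B = (20 − 0.7)/1200 kΩ = 0.0161 mA.
In the active region I_C = β·I_B = 200 × 0.0161 = 3.22 mA.
Collector loop: V_CE = V_CC − I_C·R_C = 20 − 3.22×0.82 = 17.4 V.
Since V_CE = 17.4 V > V_CE(sat) ≈ 0.2 V, the transistor is in the active region as assumed.

I_C ≈ 3.2 mA, V_CE ≈ 17 V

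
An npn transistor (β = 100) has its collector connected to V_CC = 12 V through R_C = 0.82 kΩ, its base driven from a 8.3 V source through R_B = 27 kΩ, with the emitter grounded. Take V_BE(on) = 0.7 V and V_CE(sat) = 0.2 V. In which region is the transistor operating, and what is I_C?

Assume active: I_B = (8.3 − 0.7)/27 = 0.281 mA, giving I_C = β·I_B = 28.1 mA.
But then V_CE = 12 − 28.1×0.82 = -11.1 V < V_CE(sat) = 0.2 V — impossible in the active region.
So the transistor is saturated. With V_CE = 0.2 V, I_C = (V_CC − 0.2)/R_C = 11.8/0.82 = 14.4 mA.
Check: β·I_B = 28.1 mA > I_C = 14.4 mA, confirming saturation.

saturation; I_C ≈ 14 mA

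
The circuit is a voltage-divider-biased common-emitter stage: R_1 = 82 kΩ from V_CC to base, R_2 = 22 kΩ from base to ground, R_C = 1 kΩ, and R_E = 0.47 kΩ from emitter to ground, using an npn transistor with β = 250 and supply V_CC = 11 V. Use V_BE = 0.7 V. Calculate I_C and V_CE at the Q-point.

I_C ≈ 3 mA, V_CE ≈ 6.6 V

Thevenize the base divider: V_Th = V_CC·R_2/(R_1+R_2) = 11×22/104 = 2.33 V, R_Th = R_1‖R_2 = 17.3 kΩ.
Base-emitter loop: V_Th = I_B·R_Th + V_BE + (β+1)I_B·R_E, so I_B = (2.33 − 0.7) / (17.3 + 251×0.47) = 0.012 mA.
I_C = β·I_B = 250×0.012 = 3.01 mA, and I_E = (β+1)I_B = 3.02 mA.
V_CE = V_CC − I_C·R_C − I_E·R_E = 11 − 3.01×1 − 3.02×0.47 = 6.58 V.
V_CE = 6.58 V > 0.2 V confirms active-region operation.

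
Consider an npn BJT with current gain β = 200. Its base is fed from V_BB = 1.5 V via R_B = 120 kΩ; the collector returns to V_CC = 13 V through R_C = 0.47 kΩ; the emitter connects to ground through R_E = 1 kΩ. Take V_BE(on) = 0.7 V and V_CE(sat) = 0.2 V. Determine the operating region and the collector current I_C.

Assume active. Base-emitter loop: I_B = (V_BB − V_BE)/(R_B + (β+1)R_E) = (1.5 − 0.7)/(120 + 201×1) = 0.00249 mA.
I_C = β·I_B = 200×0.00249 = 0.498 mA.
V_CE = V_CC − I_C·R_C − I_E·R_E = 13 − 0.498×0.47 − 0.501×1 = 12.3 V > V_CE(sat), so the active-region assumption holds.

active; I_C ≈ 0.5 mA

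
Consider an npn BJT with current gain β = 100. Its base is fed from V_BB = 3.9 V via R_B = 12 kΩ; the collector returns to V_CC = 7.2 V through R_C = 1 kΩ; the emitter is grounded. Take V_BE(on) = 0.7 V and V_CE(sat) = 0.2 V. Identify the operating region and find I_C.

saturation; I_C ≈ 7 mA

Assume active: I_B = (3.9 − 0.7)/12 = 0.267 mA, giving I_C = β·I_B = 26.7 mA.
But then V_CE = 7.2 − 26.7×1 = -19.5 V < V_CE(sat) = 0.2 V — impossible in the active region.
So the transistor is saturated. With V_CE = 0.2 V, I_C = (V_CC − 0.2)/R_C = 7/1 = 7 mA.
Check: β·I_B = 26.7 mA > I_C = 7 mA, confirming saturation.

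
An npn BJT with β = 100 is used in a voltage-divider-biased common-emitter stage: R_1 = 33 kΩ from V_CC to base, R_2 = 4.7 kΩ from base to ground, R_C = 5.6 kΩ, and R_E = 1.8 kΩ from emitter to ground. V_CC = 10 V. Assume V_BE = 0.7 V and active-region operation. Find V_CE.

Thevenize the base divider: V_Th = V_CC·R_2/(R_1+R_2) = 10×4.7/37.7 = 1.25 V, R_Th = R_1‖R_2 = 4.11 kΩ.
Base-emitter loop: V_Th = I_B·R_Th + V_BE + (β+1)I_B·R_E, so I_B = (1.25 − 0.7) / (4.11 + 101×1.8) = 0.00294 mA.
I_C = β·I_B = 100×0.00294 = 0.294 mA, and I_E = (β+1)I_B = 0.297 mA.
V_CE = V_CC − I_C·R_C − I_E·R_E = 10 − 0.294×5.6 − 0.297×1.8 = 7.82 V.
V_CE = 7.82 V > 0.2 V confirms active-region operation.

V_CE ≈ 7.8 V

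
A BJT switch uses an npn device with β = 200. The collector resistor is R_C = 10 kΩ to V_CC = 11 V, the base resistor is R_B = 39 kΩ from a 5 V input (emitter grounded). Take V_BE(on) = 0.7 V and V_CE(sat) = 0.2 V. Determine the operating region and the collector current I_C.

Assume active: I_B = (5 − 0.7)/39 = 0.11 mA, giving I_C = β·I_B = 22.1 mA.
But then V_CE = 11 − 22.1×10 = -210 V < V_CE(sat) = 0.2 V — impossible in the active region.
So the transistor is saturated. With V_CE = 0.2 V, I_C = (V_CC − 0.2)/R_C = 10.8/10 = 1.08 mA.
Check: β·I_B = 22.1 mA > I_C = 1.08 mA, confirming saturation.

saturation; I_C ≈ 1.1 mA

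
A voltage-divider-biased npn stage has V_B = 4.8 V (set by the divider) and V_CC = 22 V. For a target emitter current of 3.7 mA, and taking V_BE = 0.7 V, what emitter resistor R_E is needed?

V_E = V_B − V_BE = 4.8 − 0.7 = 4.1 V.
R_E = V_E / I_E = 4.1 / 3.7 = 1.11 kΩ.

R_E ≈ 1.1 kΩ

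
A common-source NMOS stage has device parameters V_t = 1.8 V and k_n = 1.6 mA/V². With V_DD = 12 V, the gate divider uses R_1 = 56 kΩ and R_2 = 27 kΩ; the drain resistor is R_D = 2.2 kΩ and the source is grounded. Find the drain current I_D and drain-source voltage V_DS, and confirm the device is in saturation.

I_D ≈ 3.5 mA, V_DS ≈ 4.2 V

V_G = V_DD·R_2/(R_1+R_2) = 12×27/83 = 3.9 V. With the source grounded, V_GS = V_G = 3.9 V.
Assume saturation: I_D = (k_n/2)(V_GS − V_t)² = (1.6/2)×(3.9 − 1.8)² = 0.8×2.1² = 3.54 mA.
V_DS = V_DD − I_D·R_D = 12 − 3.54×2.2 = 4.21 V.
Saturation requires V_DS ≥ V_GS − V_t = 2.1 V; 4.21 ≥ 2.1 ✓.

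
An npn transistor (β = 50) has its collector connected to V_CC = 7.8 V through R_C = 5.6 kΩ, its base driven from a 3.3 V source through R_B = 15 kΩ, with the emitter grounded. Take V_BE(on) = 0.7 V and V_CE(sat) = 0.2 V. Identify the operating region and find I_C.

saturation; I_C ≈ 1.4 mA

Assume active: I_B = (3.3 − 0.7)/15 = 0.173 mA, giving I_C = β·I_B = 8.67 mA.
But then V_CE = 7.8 − 8.67×5.6 = -40.7 V < V_CE(sat) = 0.2 V — impossible in the active region.
So the transistor is saturated. With V_CE = 0.2 V, I_C = (V_CC − 0.2)/R_C = 7.6/5.6 = 1.36 mA.
Check: β·I_B = 8.67 mA > I_C = 1.36 mA, confirming saturation.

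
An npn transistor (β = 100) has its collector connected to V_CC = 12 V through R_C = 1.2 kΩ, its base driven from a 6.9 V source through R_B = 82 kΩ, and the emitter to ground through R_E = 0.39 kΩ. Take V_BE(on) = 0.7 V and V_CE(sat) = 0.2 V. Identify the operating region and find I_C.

Assume active. Base-emitter loop: I_B = (V_BB − V_BE)/(R_B + (β+1)R_E) = (6.9 − 0.7)/(82 + 101×0.39) = 0.0511 mA.
I_C = β·I_B = 100×0.0511 = 5.11 mA.
V_CE = V_CC − I_C·R_C − I_E·R_E = 12 − 5.11×1.2 − 5.16×0.39 = 3.86 V > V_CE(sat), so the active-region assumption holds.

active; I_C ≈ 5.1 mA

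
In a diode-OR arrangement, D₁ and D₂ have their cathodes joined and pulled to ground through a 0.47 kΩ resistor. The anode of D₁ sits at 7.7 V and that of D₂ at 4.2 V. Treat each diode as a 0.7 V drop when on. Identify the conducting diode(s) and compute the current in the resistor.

Only D₁ conducts; I_R ≈ 15 mA

Assume both conduct. Then node N would need to be at both 7.7−0.7 = 7 V and 4.2−0.7 = 3.5 V, which is impossible.
Assume only D₁ conducts: V_N = 7.7 − 0.7 = 7 V, so I_R = 7/0.47 = 14.9 mA.
Check D₂: its anode-to-cathode voltage is 4.2 − 7 = -2.8 V < 0.7 V, so it is off. The assumption is consistent.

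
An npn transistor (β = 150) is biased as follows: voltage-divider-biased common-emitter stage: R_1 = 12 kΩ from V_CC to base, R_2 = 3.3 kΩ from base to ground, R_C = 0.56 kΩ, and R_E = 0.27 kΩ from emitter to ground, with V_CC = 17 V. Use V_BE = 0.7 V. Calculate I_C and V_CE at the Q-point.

Thevenize the base divider: V_Th = V_CC·R_2/(R_1+R_2) = 17×3.3/15.3 = 3.67 V, R_Th = R_1‖R_2 = 2.59 kΩ.
Base-emitter loop: V_Th = I_B·R_Th + V_BE + (β+1)I_B·R_E, so I_B = (3.67 − 0.7) / (2.59 + 151×0.27) = 0.0684 mA.
I_C = β·I_B = 150×0.0684 = 10.3 mA, and I_E = (β+1)I_B = 10.3 mA.
V_CE = V_CC − I_C·R_C − I_E·R_E = 17 − 10.3×0.56 − 10.3×0.27 = 8.46 V.
V_CE = 8.46 V > 0.2 V confirms active-region operation.

I_C ≈ 10 mA, V_CE ≈ 8.5 V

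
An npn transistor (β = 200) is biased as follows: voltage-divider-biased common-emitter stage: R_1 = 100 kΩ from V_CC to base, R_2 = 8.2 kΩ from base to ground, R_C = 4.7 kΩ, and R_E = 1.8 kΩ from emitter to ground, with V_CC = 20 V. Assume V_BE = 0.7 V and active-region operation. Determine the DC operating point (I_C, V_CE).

I_C ≈ 0.44 mA, V_CE ≈ 17 V

Thevenize the base divider: V_Th = V_CC·R_2/(R_1+R_2) = 20×8.2/108 = 1.52 V, R_Th = R_1‖R_2 = 7.58 kΩ.
Base-emitter loop: V_Th = I_B·R_Th + V_BE + (β+1)I_B·R_E, so I_B = (1.52 − 0.7) / (7.58 + 201×1.8) = 0.00221 mA.
I_C = β·I_B = 200×0.00221 = 0.442 mA, and I_E = (β+1)I_B = 0.444 mA.
V_CE = V_CC − I_C·R_C − I_E·R_E = 20 − 0.442×4.7 − 0.444×1.8 = 17.1 V.
V_CE = 17.1 V > 0.2 V confirms active-region operation.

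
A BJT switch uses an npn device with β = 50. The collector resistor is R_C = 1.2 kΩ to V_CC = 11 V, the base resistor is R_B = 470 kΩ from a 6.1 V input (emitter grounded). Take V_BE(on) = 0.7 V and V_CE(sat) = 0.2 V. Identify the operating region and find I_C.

active; I_C ≈ 0.57 mA

Assume active. Base-emitter loop: I_B = (V_BB − V_BE)/R_B = (6.1 − 0.7)/470 = 0.0115 mA.
I_C = β·I_B = 50×0.0115 = 0.574 mA.
V_CE = V_CC − I_C·R_C = 11 − 0.574×1.2 = 10.3 V > V_CE(sat), so the active-region assumption holds.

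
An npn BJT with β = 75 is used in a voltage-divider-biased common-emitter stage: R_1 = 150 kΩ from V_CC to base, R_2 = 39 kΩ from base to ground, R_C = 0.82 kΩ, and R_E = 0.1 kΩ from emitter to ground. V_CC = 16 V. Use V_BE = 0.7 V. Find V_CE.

V_CE ≈ 11 V

Thevenize the base divider: V_Th = V_CC·R_2/(R_1+R_2) = 16×39/189 = 3.3 V, R_Th = R_1‖R_2 = 31 kΩ.
Base-emitter loop: V_Th = I_B·R_Th + V_BE + (β+1)I_B·R_E, so I_B = (3.3 − 0.7) / (31 + 76×0.1) = 0.0675 mA.
I_C = β·I_B = 75×0.0675 = 5.06 mA, and I_E = (β+1)I_B = 5.13 mA.
V_CE = V_CC − I_C·R_C − I_E·R_E = 16 − 5.06×0.82 − 5.13×0.1 = 11.3 V.
V_CE = 11.3 V > 0.2 V confirms active-region operation.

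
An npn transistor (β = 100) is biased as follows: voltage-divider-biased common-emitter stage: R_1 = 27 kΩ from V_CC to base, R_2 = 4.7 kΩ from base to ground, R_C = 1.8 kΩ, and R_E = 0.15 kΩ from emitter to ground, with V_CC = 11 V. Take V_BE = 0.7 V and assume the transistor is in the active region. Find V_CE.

V_CE ≈ 1.5 V

Thevenize the base divider: V_Th = V_CC·R_2/(R_1+R_2) = 11×4.7/31.7 = 1.63 V, R_Th = R_1‖R_2 = 4 kΩ.
Base-emitter loop: V_Th = I_B·R_Th + V_BE + (β+1)I_B·R_E, so I_B = (1.63 − 0.7) / (4 + 101×0.15) = 0.0486 mA.
I_C = β·I_B = 100×0.0486 = 4.86 mA, and I_E = (β+1)I_B = 4.91 mA.
V_CE = V_CC − I_C·R_C − I_E·R_E = 11 − 4.86×1.8 − 4.91×0.15 = 1.51 V.
V_CE = 1.51 V > 0.2 V confirms active-region operation.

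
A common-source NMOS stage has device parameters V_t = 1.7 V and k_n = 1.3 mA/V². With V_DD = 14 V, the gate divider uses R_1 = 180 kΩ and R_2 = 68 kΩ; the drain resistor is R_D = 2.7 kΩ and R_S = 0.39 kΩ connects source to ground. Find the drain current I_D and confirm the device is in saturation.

V_G = V_DD·R_2/(R_1+R_2) = 14×68/248 = 3.84 V.
Assume saturation: I_D = (k_n/2)(V_GS − V_t)² with V_GS = V_G − I_D·R_S = 3.84 − 0.39·I_D.
Substituting gives 0.0989·I_D² − 2.08·I_D + 2.97 = 0, with roots I_D = 1.54 or 19.5 mA.
The root I_D = 19.5 mA gives V_GS = -3.78 V ≤ V_t, so take I_D = 1.54 mA.
Then V_GS = 3.24 V and V_DS = V_DD − I_D(R_D+R_S) = 14 − 1.54×3.09 = 9.25 V.
Saturation requires V_DS ≥ V_GS − V_t = 1.54 V; 9.25 ≥ 1.54 ✓.

I_D ≈ 1.5 mA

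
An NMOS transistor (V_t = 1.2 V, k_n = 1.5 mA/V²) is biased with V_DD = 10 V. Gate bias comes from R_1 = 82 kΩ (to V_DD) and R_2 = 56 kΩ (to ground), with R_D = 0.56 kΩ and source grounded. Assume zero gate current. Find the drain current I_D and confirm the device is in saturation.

V_G = V_DD·R_2/(R_1+R_2) = 10×56/138 = 4.06 V. With the source grounded, V_GS = V_G = 4.06 V.
Assume saturation: I_D = (k_n/2)(V_GS − V_t)² = (1.5/2)×(4.06 − 1.2)² = 0.75×2.86² = 6.13 mA.
V_DS = V_DD − I_D·R_D = 10 − 6.13×0.56 = 6.57 V.
Saturation requires V_DS ≥ V_GS − V_t = 2.86 V; 6.57 ≥ 2.86 ✓.

I_D ≈ 6.1 mA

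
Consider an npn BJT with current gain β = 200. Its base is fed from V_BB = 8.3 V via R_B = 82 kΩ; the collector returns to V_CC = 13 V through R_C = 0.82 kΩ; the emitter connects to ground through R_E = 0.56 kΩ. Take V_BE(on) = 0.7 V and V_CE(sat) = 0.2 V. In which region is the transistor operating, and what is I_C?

Assume active. Base-emitter loop: I_B = (V_BB − V_BE)/(R_B + (β+1)R_E) = (8.3 − 0.7)/(82 + 201×0.56) = 0.0391 mA.
I_C = β·I_B = 200×0.0391 = 7.81 mA.
V_CE = V_CC − I_C·R_C − I_E·R_E = 13 − 7.81×0.82 − 7.85×0.56 = 2.2 V > V_CE(sat), so the active-region assumption holds.

active; I_C ≈ 7.8 mA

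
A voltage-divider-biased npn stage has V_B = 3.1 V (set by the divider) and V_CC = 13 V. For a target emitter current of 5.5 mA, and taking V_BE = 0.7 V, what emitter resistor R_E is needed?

R_E ≈ 0.44 kΩ

V_E = V_B − V_BE = 3.1 − 0.7 = 2.4 V.
R_E = V_E / I_E = 2.4 / 5.5 = 0.436 kΩ.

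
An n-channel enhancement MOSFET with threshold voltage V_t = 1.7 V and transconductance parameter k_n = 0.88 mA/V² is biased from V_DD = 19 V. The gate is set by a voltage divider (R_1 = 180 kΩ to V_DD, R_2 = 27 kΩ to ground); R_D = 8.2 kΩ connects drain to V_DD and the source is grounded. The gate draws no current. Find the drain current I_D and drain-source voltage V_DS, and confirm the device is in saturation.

V_G = V_DD·R_2/(R_1+R_2) = 19×27/207 = 2.48 V. With the source grounded, V_GS = V_G = 2.48 V.
Assume saturation: I_D = (k_n/2)(V_GS − V_t)² = (0.88/2)×(2.48 − 1.7)² = 0.44×0.778² = 0.267 mA.
V_DS = V_DD − I_D·R_D = 19 − 0.267×8.2 = 16.8 V.
Saturation requires V_DS ≥ V_GS − V_t = 0.778 V; 16.8 ≥ 0.778 ✓.

I_D ≈ 0.27 mA, V_DS ≈ 17 V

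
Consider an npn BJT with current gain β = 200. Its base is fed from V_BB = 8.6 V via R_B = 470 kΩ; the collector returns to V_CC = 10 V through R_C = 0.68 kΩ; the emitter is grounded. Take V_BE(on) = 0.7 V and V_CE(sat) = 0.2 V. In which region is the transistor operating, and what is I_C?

Assume active. Base-emitter loop: I_B = (V_BB − V_BE)/R_B = (8.6 − 0.7)/470 = 0.0168 mA.
I_C = β·I_B = 200×0.0168 = 3.36 mA.
V_CE = V_CC − I_C·R_C = 10 − 3.36×0.68 = 7.71 V > V_CE(sat), so the active-region assumption holds.

active; I_C ≈ 3.4 mA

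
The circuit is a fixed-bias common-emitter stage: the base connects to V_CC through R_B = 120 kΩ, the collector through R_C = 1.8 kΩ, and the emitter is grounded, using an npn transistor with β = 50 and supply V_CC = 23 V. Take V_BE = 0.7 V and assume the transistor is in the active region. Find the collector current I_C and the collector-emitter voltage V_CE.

I_C ≈ 9.3 mA, V_CE ≈ 6.3 V

Base loop: V_CC = I_B·R_B + V_BE, so I_B = (23 − 0.7)/120 kΩ = 0.186 mA.
In the active region I_C = β·I_B = 50 × 0.186 = 9.29 mA.
Collector loop: V_CE = V_CC − I_C·R_C = 23 − 9.29×1.8 = 6.27 V.
Since V_CE = 6.27 V > V_CE(sat) ≈ 0.2 V, the transistor is in the active region as assumed.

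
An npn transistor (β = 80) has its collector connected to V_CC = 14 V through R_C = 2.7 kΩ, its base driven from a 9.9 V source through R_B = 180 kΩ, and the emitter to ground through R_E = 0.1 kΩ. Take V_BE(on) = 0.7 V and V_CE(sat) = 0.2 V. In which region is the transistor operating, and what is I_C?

Assume active. Base-emitter loop: I_B = (V_BB − V_BE)/(R_B + (β+1)R_E) = (9.9 − 0.7)/(180 + 81×0.1) = 0.0489 mA.
I_C = β·I_B = 80×0.0489 = 3.91 mA.
V_CE = V_CC − I_C·R_C − I_E·R_E = 14 − 3.91×2.7 − 3.96×0.1 = 3.04 V > V_CE(sat), so the active-region assumption holds.

active; I_C ≈ 3.9 mA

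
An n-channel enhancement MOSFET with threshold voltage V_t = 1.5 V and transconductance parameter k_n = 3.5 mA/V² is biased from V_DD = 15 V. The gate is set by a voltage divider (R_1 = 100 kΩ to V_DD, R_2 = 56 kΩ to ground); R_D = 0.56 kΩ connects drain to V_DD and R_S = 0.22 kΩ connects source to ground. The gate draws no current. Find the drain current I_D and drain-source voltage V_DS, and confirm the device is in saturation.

I_D ≈ 8 mA, V_DS ≈ 8.8 V

V_G = V_DD·R_2/(R_1+R_2) = 15×56/156 = 5.38 V.
Assume saturation: I_D = (k_n/2)(V_GS − V_t)² with V_GS = V_G − I_D·R_S = 5.38 − 0.22·I_D.
Substituting gives 0.0847·I_D² − 3.99·I_D + 26.4 = 0, with roots I_D = 7.96 or 39.2 mA.
The root I_D = 39.2 mA gives V_GS = -3.23 V ≤ V_t, so take I_D = 7.96 mA.
Then V_GS = 3.63 V and V_DS = V_DD − I_D(R_D+R_S) = 15 − 7.96×0.78 = 8.79 V.
Saturation requires V_DS ≥ V_GS − V_t = 2.13 V; 8.79 ≥ 2.13 ✓.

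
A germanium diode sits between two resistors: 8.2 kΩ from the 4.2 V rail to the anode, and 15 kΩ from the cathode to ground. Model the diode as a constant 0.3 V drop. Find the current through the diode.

The two resistors are in series with the diode, so KVL gives 4.2 = I·8.2 + 0.3 + I·15.
I = (4.2 − 0.3) / (8.2 + 15) kΩ = 3.9 / 23.2 = 0.168 mA.

I ≈ 0.17 mA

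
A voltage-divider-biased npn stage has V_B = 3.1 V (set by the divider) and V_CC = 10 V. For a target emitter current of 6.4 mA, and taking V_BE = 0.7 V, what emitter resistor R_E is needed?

R_E ≈ 0.38 kΩ

V_E = V_B − V_BE = 3.1 − 0.7 = 2.4 V.
R_E = V_E / I_E = 2.4 / 6.4 = 0.375 kΩ.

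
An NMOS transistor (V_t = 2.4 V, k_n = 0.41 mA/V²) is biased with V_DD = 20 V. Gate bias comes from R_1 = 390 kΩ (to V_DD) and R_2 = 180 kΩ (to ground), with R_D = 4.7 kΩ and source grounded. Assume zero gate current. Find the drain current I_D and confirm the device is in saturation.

V_G = V_DD·R_2/(R_1+R_2) = 20×180/570 = 6.32 V. With the source grounded, V_GS = V_G = 6.32 V.
Assume saturation: I_D = (k_n/2)(V_GS − V_t)² = (0.41/2)×(6.32 − 2.4)² = 0.205×3.92² = 3.14 mA.
V_DS = V_DD − I_D·R_D = 20 − 3.14×4.7 = 5.23 V.
Saturation requires V_DS ≥ V_GS − V_t = 3.92 V; 5.23 ≥ 3.92 ✓.

I_D ≈ 3.1 mA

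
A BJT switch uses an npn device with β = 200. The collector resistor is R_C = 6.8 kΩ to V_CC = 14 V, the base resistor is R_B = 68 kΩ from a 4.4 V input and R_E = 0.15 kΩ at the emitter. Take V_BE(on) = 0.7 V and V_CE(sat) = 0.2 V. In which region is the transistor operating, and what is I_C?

saturation; I_C ≈ 2 mA

Assume active: I_B = (4.4 − 0.7)/(68 + 201×0.15) = 0.0377 mA, I_C = β·I_B = 7.54 mA.
Then V_CE = 14 − 7.54×6.8 − 7.58×0.15 = -38.4 V < 0.2 V — the active assumption fails.
Re-solve with V_CE = 0.2 V. KCL at the emitter: V_E/R_E = (V_BB−0.7−V_E)/R_B + (V_CC−0.2−V_E)/R_C, giving V_E = 0.305 V.
I_C = (V_CC − 0.2 − V_E)/R_C = (13.8 − 0.305)/6.8 = 1.98 mA.
Check: I_B = (3.7 − 0.305)/68 = 0.0499 mA, and β·I_B = 9.98 mA > I_C, confirming saturation.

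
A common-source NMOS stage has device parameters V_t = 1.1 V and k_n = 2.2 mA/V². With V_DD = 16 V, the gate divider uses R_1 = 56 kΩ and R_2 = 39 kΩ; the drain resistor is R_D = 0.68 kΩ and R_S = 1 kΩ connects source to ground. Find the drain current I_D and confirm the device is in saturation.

I_D ≈ 3.6 mA

V_G = V_DD·R_2/(R_1+R_2) = 16×39/95 = 6.57 V.
Assume saturation: I_D = (k_n/2)(V_GS − V_t)² with V_GS = V_G − I_D·R_S = 6.57 − 1·I_D.
Substituting gives 1.1·I_D² − 13·I_D + 32.9 = 0, with roots I_D = 3.65 or 8.2 mA.
The root I_D = 8.2 mA gives V_GS = -1.63 V ≤ V_t, so take I_D = 3.65 mA.
Then V_GS = 2.92 V and V_DS = V_DD − I_D(R_D+R_S) = 16 − 3.65×1.68 = 9.87 V.
Saturation requires V_DS ≥ V_GS − V_t = 1.82 V; 9.87 ≥ 1.82 ✓.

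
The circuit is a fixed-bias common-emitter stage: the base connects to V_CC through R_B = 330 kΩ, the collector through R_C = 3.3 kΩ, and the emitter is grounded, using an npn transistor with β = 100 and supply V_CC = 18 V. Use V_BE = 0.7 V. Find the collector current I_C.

I_C ≈ 5.2 mA

Base loop: V_CC = I_B·R_B + V_BE, so I_B = (18 − 0.7)/330 kΩ = 0.0524 mA.
In the active region I_C = β·I_B = 100 × 0.0524 = 5.24 mA.
Collector loop: V_CE = V_CC − I_C·R_C = 18 − 5.24×3.3 = 0.7 V.
Since V_CE = 0.7 V > V_CE(sat) ≈ 0.2 V, the transistor is in the active region as assumed.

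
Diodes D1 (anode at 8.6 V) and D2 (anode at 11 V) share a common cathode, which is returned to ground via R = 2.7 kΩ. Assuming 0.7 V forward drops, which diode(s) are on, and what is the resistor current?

Assume both conduct. Then node N would need to be at both 8.6−0.7 = 7.9 V and 11−0.7 = 10.3 V, which is impossible.
Assume only D2 conducts: V_N = 11 − 0.7 = 10.3 V, so I_R = 10.3/2.7 = 3.81 mA.
Check D1: its anode-to-cathode voltage is 8.6 − 10.3 = -1.7 V < 0.7 V, so it is off. The assumption is consistent.

Only D2 conducts; I_R ≈ 3.8 mA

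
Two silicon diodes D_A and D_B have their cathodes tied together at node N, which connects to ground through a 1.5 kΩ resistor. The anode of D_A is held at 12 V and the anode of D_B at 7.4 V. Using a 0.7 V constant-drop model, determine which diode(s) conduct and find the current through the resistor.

Only D_A conducts; I_R ≈ 7.5 mA

Assume both conduct. Then node N would need to be at both 12−0.7 = 11.3 V and 7.4−0.7 = 6.7 V, which is impossible.
Assume only D_A conducts: V_N = 12 − 0.7 = 11.3 V, so I_R = 11.3/1.5 = 7.53 mA.
Check D_B: its anode-to-cathode voltage is 7.4 − 11.3 = -3.9 V < 0.7 V, so it is off. The assumption is consistent.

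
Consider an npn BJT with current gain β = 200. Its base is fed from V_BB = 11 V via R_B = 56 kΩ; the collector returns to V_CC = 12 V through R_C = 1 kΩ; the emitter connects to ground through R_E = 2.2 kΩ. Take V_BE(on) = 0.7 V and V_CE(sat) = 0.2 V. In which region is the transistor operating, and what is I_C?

Assume active: I_B = (11 − 0.7)/(56 + 201×2.2) = 0.0207 mA, I_C = β·I_B = 4.13 mA.
Then V_CE = 12 − 4.13×1 − 4.16×2.2 = -1.28 V < 0.2 V — the active assumption fails.
Re-solve with V_CE = 0.2 V. KCL at the emitter: V_E/R_E = (V_BB−0.7−V_E)/R_B + (V_CC−0.2−V_E)/R_C, giving V_E = 8.14 V.
I_C = (V_CC − 0.2 − V_E)/R_C = (11.8 − 8.14)/1 = 3.66 mA.
Check: I_B = (10.3 − 8.14)/56 = 0.0386 mA, and β·I_B = 7.72 mA > I_C, confirming saturation.

saturation; I_C ≈ 3.7 mA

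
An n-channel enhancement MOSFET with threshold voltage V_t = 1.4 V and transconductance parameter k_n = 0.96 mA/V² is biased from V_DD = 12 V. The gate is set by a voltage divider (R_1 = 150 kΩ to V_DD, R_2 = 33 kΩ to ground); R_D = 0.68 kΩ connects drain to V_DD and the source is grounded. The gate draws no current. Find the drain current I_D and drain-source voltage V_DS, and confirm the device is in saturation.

V_G = V_DD·R_2/(R_1+R_2) = 12×33/183 = 2.16 V. With the source grounded, V_GS = V_G = 2.16 V.
Assume saturation: I_D = (k_n/2)(V_GS − V_t)² = (0.96/2)×(2.16 − 1.4)² = 0.48×0.764² = 0.28 mA.
V_DS = V_DD − I_D·R_D = 12 − 0.28×0.68 = 11.8 V.
Saturation requires V_DS ≥ V_GS − V_t = 0.764 V; 11.8 ≥ 0.764 ✓.

I_D ≈ 0.28 mA, V_DS ≈ 12 V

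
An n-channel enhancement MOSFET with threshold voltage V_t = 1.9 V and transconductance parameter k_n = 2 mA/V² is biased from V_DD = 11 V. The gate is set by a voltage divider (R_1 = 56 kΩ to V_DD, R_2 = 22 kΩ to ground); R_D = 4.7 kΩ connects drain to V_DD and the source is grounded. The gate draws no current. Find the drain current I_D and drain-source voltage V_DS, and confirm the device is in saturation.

I_D ≈ 1.4 mA, V_DS ≈ 4.2 V

V_G = V_DD·R_2/(R_1+R_2) = 11×22/78 = 3.1 V. With the source grounded, V_GS = V_G = 3.1 V.
Assume saturation: I_D = (k_n/2)(V_GS − V_t)² = (2/2)×(3.1 − 1.9)² = 1×1.2² = 1.45 mA.
V_DS = V_DD − I_D·R_D = 11 − 1.45×4.7 = 4.2 V.
Saturation requires V_DS ≥ V_GS − V_t = 1.2 V; 4.2 ≥ 1.2 ✓.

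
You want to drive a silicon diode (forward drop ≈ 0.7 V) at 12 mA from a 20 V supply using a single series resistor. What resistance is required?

R ≈ 1.6 kΩ

The resistor drops V_S − V_D = 20 − 0.7 = 19.3 V at 12 mA.
R = 19.3 V / 12 mA = 1.61 kΩ.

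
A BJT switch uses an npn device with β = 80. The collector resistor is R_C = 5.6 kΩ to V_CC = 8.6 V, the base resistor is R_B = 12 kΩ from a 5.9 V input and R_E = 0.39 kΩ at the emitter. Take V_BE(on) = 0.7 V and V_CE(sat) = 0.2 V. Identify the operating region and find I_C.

Assume active: I_B = (5.9 − 0.7)/(12 + 81×0.39) = 0.119 mA, I_C = β·I_B = 9.54 mA.
Then V_CE = 8.6 − 9.54×5.6 − 9.66×0.39 = -48.6 V < 0.2 V — the active assumption fails.
Re-solve with V_CE = 0.2 V. KCL at the emitter: V_E/R_E = (V_BB−0.7−V_E)/R_B + (V_CC−0.2−V_E)/R_C, giving V_E = 0.684 V.
I_C = (V_CC − 0.2 − V_E)/R_C = (8.4 − 0.684)/5.6 = 1.38 mA.
Check: I_B = (5.2 − 0.684)/12 = 0.376 mA, and β·I_B = 30.1 mA > I_C, confirming saturation.

saturation; I_C ≈ 1.4 mA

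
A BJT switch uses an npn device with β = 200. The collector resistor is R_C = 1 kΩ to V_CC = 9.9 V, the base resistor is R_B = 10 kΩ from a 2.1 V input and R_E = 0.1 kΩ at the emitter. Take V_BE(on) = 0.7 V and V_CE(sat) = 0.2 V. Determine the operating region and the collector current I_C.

Assume active: I_B = (2.1 − 0.7)/(10 + 201×0.1) = 0.0465 mA, I_C = β·I_B = 9.3 mA.
Then V_CE = 9.9 − 9.3×1 − 9.35×0.1 = -0.337 V < 0.2 V — the active assumption fails.
Re-solve with V_CE = 0.2 V. KCL at the emitter: V_E/R_E = (V_BB−0.7−V_E)/R_B + (V_CC−0.2−V_E)/R_C, giving V_E = 0.886 V.
I_C = (V_CC − 0.2 − V_E)/R_C = (9.7 − 0.886)/1 = 8.81 mA.
Check: I_B = (1.4 − 0.886)/10 = 0.0514 mA, and β·I_B = 10.3 mA > I_C, confirming saturation.

saturation; I_C ≈ 8.8 mA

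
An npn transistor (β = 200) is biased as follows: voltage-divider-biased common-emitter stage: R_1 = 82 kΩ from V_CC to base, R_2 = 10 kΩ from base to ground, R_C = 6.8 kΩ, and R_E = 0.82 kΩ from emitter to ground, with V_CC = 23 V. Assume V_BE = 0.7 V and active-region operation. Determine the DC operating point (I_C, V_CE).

Thevenize the base divider: V_Th = V_CC·R_2/(R_1+R_2) = 23×10/92 = 2.5 V, R_Th = R_1‖R_2 = 8.91 kΩ.
Base-emitter loop: V_Th = I_B·R_Th + V_BE + (β+1)I_B·R_E, so I_B = (2.5 − 0.7) / (8.91 + 201×0.82) = 0.0104 mA.
I_C = β·I_B = 200×0.0104 = 2.07 mA, and I_E = (β+1)I_B = 2.08 mA.
V_CE = V_CC − I_C·R_C − I_E·R_E = 23 − 2.07×6.8 − 2.08×0.82 = 7.2 V.
V_CE = 7.2 V > 0.2 V confirms active-region operation.

I_C ≈ 2.1 mA, V_CE ≈ 7.2 V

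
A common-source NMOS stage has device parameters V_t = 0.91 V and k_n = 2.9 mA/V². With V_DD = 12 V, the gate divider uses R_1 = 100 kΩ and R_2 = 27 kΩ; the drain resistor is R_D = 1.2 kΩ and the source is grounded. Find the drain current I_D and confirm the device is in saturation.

V_G = V_DD·R_2/(R_1+R_2) = 12×27/127 = 2.55 V. With the source grounded, V_GS = V_G = 2.55 V.
Assume saturation: I_D = (k_n/2)(V_GS − V_t)² = (2.9/2)×(2.55 − 0.91)² = 1.45×1.64² = 3.91 mA.
V_DS = V_DD − I_D·R_D = 12 − 3.91×1.2 = 7.31 V.
Saturation requires V_DS ≥ V_GS − V_t = 1.64 V; 7.31 ≥ 1.64 ✓.

I_D ≈ 3.9 mA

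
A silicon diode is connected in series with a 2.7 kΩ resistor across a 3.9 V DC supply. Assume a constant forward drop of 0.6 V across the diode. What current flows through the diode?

KVL around the loop: 3.9 = V_D + I·R = 0.6 + I × 2.7 kΩ.
So I = (3.9 − 0.6) / 2.7 kΩ = 3.3 / 2.7 = 1.22 mA.

I ≈ 1.2 mA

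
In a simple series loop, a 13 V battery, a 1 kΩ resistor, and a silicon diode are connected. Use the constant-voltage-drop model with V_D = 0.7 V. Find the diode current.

KVL around the loop: 13 = V_D + I·R = 0.7 + I × 1 kΩ.
So I = (13 − 0.7) / 1 kΩ = 12.3 / 1 = 12.3 mA.

I ≈ 12 mA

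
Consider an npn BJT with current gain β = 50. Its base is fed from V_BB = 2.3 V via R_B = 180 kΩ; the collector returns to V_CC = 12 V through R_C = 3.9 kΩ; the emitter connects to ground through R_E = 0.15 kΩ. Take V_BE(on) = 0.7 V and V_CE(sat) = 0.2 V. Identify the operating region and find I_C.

active; I_C ≈ 0.43 mA

Assume active. Base-emitter loop: I_B = (V_BB − V_BE)/(R_B + (β+1)R_E) = (2.3 − 0.7)/(180 + 51×0.15) = 0.00853 mA.
I_C = β·I_B = 50×0.00853 = 0.426 mA.
V_CE = V_CC − I_C·R_C − I_E·R_E = 12 − 0.426×3.9 − 0.435×0.15 = 10.3 V > V_CE(sat), so the active-region assumption holds.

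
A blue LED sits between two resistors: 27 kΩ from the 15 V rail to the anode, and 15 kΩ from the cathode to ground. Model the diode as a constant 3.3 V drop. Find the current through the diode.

The two resistors are in series with the diode, so KVL gives 15 = I·27 + 3.3 + I·15.
I = (15 − 3.3) / (27 + 15) kΩ = 11.7 / 42 = 0.279 mA.

I ≈ 0.28 mA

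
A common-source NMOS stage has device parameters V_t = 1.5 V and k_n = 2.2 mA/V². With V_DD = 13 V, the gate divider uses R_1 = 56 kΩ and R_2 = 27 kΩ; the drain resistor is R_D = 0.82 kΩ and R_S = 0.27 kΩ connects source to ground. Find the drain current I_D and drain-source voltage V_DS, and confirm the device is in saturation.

I_D ≈ 3.5 mA, V_DS ≈ 9.2 V

V_G = V_DD·R_2/(R_1+R_2) = 13×27/83 = 4.23 V.
Assume saturation: I_D = (k_n/2)(V_GS − V_t)² with V_GS = V_G − I_D·R_S = 4.23 − 0.27·I_D.
Substituting gives 0.0802·I_D² − 2.62·I_D + 8.19 = 0, with roots I_D = 3.5 or 29.2 mA.
The root I_D = 29.2 mA gives V_GS = -3.65 V ≤ V_t, so take I_D = 3.5 mA.
Then V_GS = 3.28 V and V_DS = V_DD − I_D(R_D+R_S) = 13 − 3.5×1.09 = 9.18 V.
Saturation requires V_DS ≥ V_GS − V_t = 1.78 V; 9.18 ≥ 1.78 ✓.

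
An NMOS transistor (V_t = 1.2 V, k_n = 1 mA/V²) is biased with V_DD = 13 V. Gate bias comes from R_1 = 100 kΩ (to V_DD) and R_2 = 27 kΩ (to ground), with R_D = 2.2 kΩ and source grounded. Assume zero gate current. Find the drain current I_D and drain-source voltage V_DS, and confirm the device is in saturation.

I_D ≈ 1.2 mA, V_DS ≈ 10 V

V_G = V_DD·R_2/(R_1+R_2) = 13×27/127 = 2.76 V. With the source grounded, V_GS = V_G = 2.76 V.
Assume saturation: I_D = (k_n/2)(V_GS − V_t)² = (1/2)×(2.76 − 1.2)² = 0.5×1.56² = 1.22 mA.
V_DS = V_DD − I_D·R_D = 13 − 1.22×2.2 = 10.3 V.
Saturation requires V_DS ≥ V_GS − V_t = 1.56 V; 10.3 ≥ 1.56 ✓.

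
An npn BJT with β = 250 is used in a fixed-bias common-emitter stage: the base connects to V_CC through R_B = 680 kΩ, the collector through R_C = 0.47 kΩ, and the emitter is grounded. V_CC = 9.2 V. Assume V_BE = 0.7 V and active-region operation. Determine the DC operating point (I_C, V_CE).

I_C ≈ 3.1 mA, V_CE ≈ 7.7 V

Base loop: V_CC = I_B·R_B + V_BE, so I_B = (9.2 − 0.7)/680 kΩ = 0.0125 mA.
In the active region I_C = β·I_B = 250 × 0.0125 = 3.12 mA.
Collector loop: V_CE = V_CC − I_C·R_C = 9.2 − 3.12×0.47 = 7.73 V.
Since V_CE = 7.73 V > V_CE(sat) ≈ 0.2 V, the transistor is in the active region as assumed.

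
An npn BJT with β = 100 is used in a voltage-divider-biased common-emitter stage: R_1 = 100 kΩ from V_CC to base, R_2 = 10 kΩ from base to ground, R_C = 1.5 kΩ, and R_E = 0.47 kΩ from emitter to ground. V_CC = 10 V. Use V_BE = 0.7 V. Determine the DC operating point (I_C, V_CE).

I_C ≈ 0.37 mA, V_CE ≈ 9.3 V

Thevenize the base divider: V_Th = V_CC·R_2/(R_1+R_2) = 10×10/110 = 0.909 V, R_Th = R_1‖R_2 = 9.09 kΩ.
Base-emitter loop: V_Th = I_B·R_Th + V_BE + (β+1)I_B·R_E, so I_B = (0.909 − 0.7) / (9.09 + 101×0.47) = 0.0037 mA.
I_C = β·I_B = 100×0.0037 = 0.37 mA, and I_E = (β+1)I_B = 0.373 mA.
V_CE = V_CC − I_C·R_C − I_E·R_E = 10 − 0.37×1.5 − 0.373×0.47 = 9.27 V.
V_CE = 9.27 V > 0.2 V confirms active-region operation.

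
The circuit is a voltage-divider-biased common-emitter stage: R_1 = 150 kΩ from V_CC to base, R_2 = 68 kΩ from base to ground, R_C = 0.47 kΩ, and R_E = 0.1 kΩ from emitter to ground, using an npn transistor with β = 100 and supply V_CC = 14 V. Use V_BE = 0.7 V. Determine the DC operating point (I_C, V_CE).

I_C ≈ 6.4 mA, V_CE ≈ 10 V

Thevenize the base divider: V_Th = V_CC·R_2/(R_1+R_2) = 14×68/218 = 4.37 V, R_Th = R_1‖R_2 = 46.8 kΩ.
Base-emitter loop: V_Th = I_B·R_Th + V_BE + (β+1)I_B·R_E, so I_B = (4.37 − 0.7) / (46.8 + 101×0.1) = 0.0645 mA.
I_C = β·I_B = 100×0.0645 = 6.45 mA, and I_E = (β+1)I_B = 6.51 mA.
V_CE = V_CC − I_C·R_C − I_E·R_E = 14 − 6.45×0.47 − 6.51×0.1 = 10.3 V.
V_CE = 10.3 V > 0.2 V confirms active-region operation.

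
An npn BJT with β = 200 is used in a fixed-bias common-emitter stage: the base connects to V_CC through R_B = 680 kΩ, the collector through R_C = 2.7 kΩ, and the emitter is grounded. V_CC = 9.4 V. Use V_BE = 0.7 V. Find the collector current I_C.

Base loop: V_CC = I_B·R_B + V_BE, so I_B = (9.4 − 0.7)/680 kΩ = 0.0128 mA.
In the active region I_C = β·I_B = 200 × 0.0128 = 2.56 mA.
Collector loop: V_CE = V_CC − I_C·R_C = 9.4 − 2.56×2.7 = 2.49 V.
Since V_CE = 2.49 V > V_CE(sat) ≈ 0.2 V, the transistor is in the active region as assumed.

I_C ≈ 2.6 mA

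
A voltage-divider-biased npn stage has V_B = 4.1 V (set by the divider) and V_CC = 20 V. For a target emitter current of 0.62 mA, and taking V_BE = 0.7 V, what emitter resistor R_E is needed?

R_E ≈ 5.5 kΩ

V_E = V_B − V_BE = 4.1 − 0.7 = 3.4 V.
R_E = V_E / I_E = 3.4 / 0.62 = 5.48 kΩ.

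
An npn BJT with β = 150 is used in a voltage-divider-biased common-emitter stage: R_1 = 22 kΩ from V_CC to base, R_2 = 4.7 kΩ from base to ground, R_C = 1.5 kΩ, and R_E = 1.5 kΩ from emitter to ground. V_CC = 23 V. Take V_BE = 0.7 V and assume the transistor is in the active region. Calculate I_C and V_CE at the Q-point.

Thevenize the base divider: V_Th = V_CC·R_2/(R_1+R_2) = 23×4.7/26.7 = 4.05 V, R_Th = R_1‖R_2 = 3.87 kΩ.
Base-emitter loop: V_Th = I_B·R_Th + V_BE + (β+1)I_B·R_E, so I_B = (4.05 − 0.7) / (3.87 + 151×1.5) = 0.0145 mA.
I_C = β·I_B = 150×0.0145 = 2.18 mA, and I_E = (β+1)I_B = 2.19 mA.
V_CE = V_CC − I_C·R_C − I_E·R_E = 23 − 2.18×1.5 − 2.19×1.5 = 16.4 V.
V_CE = 16.4 V > 0.2 V confirms active-region operation.

I_C ≈ 2.2 mA, V_CE ≈ 16 V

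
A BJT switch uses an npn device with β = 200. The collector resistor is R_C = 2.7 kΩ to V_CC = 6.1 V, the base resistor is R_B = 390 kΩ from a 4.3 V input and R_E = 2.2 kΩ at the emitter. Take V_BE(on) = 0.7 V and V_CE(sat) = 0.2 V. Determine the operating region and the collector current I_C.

active; I_C ≈ 0.87 mA

Assume active. Base-emitter loop: I_B = (V_BB − V_BE)/(R_B + (β+1)R_E) = (4.3 − 0.7)/(390 + 201×2.2) = 0.00433 mA.
I_C = β·I_B = 200×0.00433 = 0.865 mA.
V_CE = V_CC − I_C·R_C − I_E·R_E = 6.1 − 0.865×2.7 − 0.87×2.2 = 1.85 V > V_CE(sat), so the active-region assumption holds.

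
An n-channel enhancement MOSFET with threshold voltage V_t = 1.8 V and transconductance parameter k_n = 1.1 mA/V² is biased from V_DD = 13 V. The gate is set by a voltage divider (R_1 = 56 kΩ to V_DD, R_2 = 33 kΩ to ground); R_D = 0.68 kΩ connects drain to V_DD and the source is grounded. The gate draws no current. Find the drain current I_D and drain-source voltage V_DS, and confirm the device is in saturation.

I_D ≈ 5 mA, V_DS ≈ 9.6 V

V_G = V_DD·R_2/(R_1+R_2) = 13×33/89 = 4.82 V. With the source grounded, V_GS = V_G = 4.82 V.
Assume saturation: I_D = (k_n/2)(V_GS − V_t)² = (1.1/2)×(4.82 − 1.8)² = 0.55×3.02² = 5.02 mA.
V_DS = V_DD − I_D·R_D = 13 − 5.02×0.68 = 9.59 V.
Saturation requires V_DS ≥ V_GS − V_t = 3.02 V; 9.59 ≥ 3.02 ✓.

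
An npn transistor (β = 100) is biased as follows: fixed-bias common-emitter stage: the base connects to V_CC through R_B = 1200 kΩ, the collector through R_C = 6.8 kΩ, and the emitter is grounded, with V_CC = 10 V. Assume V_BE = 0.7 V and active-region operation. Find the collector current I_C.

Base loop: V_CC = I_B·R_B + V_BE, so I_B = (10 − 0.7)/1200 kΩ = 0.00775 mA.
In the active region I_C = β·I_B = 100 × 0.00775 = 0.775 mA.
Collector loop: V_CE = V_CC − I_C·R_C = 10 − 0.775×6.8 = 4.73 V.
Since V_CE = 4.73 V > V_CE(sat) ≈ 0.2 V, the transistor is in the active region as assumed.

I_C ≈ 0.78 mA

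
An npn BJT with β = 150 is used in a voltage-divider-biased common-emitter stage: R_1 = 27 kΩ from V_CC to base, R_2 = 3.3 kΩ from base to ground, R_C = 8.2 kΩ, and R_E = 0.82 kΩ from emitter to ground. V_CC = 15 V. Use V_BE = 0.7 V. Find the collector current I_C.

Thevenize the base divider: V_Th = V_CC·R_2/(R_1+R_2) = 15×3.3/30.3 = 1.63 V, R_Th = R_1‖R_2 = 2.94 kΩ.
Base-emitter loop: V_Th = I_B·R_Th + V_BE + (β+1)I_B·R_E, so I_B = (1.63 − 0.7) / (2.94 + 151×0.82) = 0.00737 mA.
I_C = β·I_B = 150×0.00737 = 1.1 mA, and I_E = (β+1)I_B = 1.11 mA.
V_CE = V_CC − I_C·R_C − I_E·R_E = 15 − 1.1×8.2 − 1.11×0.82 = 5.03 V.
V_CE = 5.03 V > 0.2 V confirms active-region operation.

I_C ≈ 1.1 mA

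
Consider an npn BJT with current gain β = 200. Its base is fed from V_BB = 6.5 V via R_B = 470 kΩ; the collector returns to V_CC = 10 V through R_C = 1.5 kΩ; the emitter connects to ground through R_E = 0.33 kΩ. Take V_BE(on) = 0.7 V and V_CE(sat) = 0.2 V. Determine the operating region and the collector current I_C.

active; I_C ≈ 2.2 mA

Assume active. Base-emitter loop: I_B = (V_BB − V_BE)/(R_B + (β+1)R_E) = (6.5 − 0.7)/(470 + 201×0.33) = 0.0108 mA.
I_C = β·I_B = 200×0.0108 = 2.16 mA.
V_CE = V_CC − I_C·R_C − I_E·R_E = 10 − 2.16×1.5 − 2.17×0.33 = 6.04 V > V_CE(sat), so the active-region assumption holds.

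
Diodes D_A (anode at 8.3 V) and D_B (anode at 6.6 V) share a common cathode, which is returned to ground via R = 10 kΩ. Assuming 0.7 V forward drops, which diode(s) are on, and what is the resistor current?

Assume both conduct. Then node N would need to be at both 8.3−0.7 = 7.6 V and 6.6−0.7 = 5.9 V, which is impossible.
Assume only D_A conducts: V_N = 8.3 − 0.7 = 7.6 V, so I_R = 7.6/10 = 0.76 mA.
Check D_B: its anode-to-cathode voltage is 6.6 − 7.6 = -1 V < 0.7 V, so it is off. The assumption is consistent.

Only D_A conducts; I_R ≈ 0.76 mA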